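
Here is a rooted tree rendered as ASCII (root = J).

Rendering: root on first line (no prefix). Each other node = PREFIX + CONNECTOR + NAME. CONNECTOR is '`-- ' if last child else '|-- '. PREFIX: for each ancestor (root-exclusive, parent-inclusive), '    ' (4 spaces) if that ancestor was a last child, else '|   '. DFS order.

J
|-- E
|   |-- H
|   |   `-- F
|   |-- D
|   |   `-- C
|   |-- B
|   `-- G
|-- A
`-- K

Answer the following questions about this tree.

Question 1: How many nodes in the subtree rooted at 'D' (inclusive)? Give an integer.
Answer: 2

Derivation:
Subtree rooted at D contains: C, D
Count = 2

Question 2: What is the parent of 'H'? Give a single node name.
Answer: E

Derivation:
Scan adjacency: H appears as child of E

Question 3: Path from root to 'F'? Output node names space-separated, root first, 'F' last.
Answer: J E H F

Derivation:
Walk down from root: J -> E -> H -> F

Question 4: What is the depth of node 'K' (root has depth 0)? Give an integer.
Answer: 1

Derivation:
Path from root to K: J -> K
Depth = number of edges = 1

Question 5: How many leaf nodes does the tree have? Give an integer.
Leaves (nodes with no children): A, B, C, F, G, K

Answer: 6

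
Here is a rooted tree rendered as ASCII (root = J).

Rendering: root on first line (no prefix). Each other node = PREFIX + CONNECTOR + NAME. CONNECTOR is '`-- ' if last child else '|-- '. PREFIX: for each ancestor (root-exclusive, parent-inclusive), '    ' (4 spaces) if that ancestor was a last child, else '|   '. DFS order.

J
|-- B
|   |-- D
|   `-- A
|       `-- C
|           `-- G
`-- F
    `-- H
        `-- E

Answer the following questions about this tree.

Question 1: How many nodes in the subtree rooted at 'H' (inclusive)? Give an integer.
Answer: 2

Derivation:
Subtree rooted at H contains: E, H
Count = 2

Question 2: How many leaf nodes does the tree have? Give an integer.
Answer: 3

Derivation:
Leaves (nodes with no children): D, E, G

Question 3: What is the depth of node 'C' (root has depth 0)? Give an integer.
Path from root to C: J -> B -> A -> C
Depth = number of edges = 3

Answer: 3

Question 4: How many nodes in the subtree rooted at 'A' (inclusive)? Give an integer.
Subtree rooted at A contains: A, C, G
Count = 3

Answer: 3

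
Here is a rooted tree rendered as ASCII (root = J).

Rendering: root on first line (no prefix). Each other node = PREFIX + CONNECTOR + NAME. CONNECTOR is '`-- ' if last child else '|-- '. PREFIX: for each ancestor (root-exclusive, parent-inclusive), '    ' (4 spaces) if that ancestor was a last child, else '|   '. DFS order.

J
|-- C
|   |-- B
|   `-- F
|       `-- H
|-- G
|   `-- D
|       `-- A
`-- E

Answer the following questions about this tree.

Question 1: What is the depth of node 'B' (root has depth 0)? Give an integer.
Path from root to B: J -> C -> B
Depth = number of edges = 2

Answer: 2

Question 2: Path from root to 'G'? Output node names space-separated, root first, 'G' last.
Walk down from root: J -> G

Answer: J G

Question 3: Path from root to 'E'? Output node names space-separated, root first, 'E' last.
Walk down from root: J -> E

Answer: J E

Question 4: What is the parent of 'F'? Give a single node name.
Answer: C

Derivation:
Scan adjacency: F appears as child of C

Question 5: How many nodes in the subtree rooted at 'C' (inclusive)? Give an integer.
Subtree rooted at C contains: B, C, F, H
Count = 4

Answer: 4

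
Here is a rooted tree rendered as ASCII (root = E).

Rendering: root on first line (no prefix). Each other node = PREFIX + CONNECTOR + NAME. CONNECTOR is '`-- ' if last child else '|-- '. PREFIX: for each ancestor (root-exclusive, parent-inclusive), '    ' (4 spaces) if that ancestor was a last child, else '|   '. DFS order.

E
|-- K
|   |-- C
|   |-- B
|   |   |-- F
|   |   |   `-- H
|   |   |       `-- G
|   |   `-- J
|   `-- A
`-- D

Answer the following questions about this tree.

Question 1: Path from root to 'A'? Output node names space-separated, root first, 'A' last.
Walk down from root: E -> K -> A

Answer: E K A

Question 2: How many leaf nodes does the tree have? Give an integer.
Leaves (nodes with no children): A, C, D, G, J

Answer: 5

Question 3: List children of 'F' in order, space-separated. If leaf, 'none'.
Answer: H

Derivation:
Node F's children (from adjacency): H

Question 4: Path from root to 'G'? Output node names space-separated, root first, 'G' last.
Walk down from root: E -> K -> B -> F -> H -> G

Answer: E K B F H G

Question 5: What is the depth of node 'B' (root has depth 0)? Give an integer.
Answer: 2

Derivation:
Path from root to B: E -> K -> B
Depth = number of edges = 2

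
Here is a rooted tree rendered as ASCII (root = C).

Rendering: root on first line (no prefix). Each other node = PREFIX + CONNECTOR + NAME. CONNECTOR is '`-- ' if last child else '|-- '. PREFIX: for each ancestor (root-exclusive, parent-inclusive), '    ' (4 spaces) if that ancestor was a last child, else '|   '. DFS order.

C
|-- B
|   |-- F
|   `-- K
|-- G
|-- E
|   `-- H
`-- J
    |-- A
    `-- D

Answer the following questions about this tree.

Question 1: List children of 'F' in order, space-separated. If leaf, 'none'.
Node F's children (from adjacency): (leaf)

Answer: none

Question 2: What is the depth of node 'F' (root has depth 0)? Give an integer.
Answer: 2

Derivation:
Path from root to F: C -> B -> F
Depth = number of edges = 2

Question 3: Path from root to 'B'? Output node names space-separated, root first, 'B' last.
Answer: C B

Derivation:
Walk down from root: C -> B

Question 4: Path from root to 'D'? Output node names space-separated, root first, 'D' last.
Answer: C J D

Derivation:
Walk down from root: C -> J -> D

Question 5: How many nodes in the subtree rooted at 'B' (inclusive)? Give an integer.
Answer: 3

Derivation:
Subtree rooted at B contains: B, F, K
Count = 3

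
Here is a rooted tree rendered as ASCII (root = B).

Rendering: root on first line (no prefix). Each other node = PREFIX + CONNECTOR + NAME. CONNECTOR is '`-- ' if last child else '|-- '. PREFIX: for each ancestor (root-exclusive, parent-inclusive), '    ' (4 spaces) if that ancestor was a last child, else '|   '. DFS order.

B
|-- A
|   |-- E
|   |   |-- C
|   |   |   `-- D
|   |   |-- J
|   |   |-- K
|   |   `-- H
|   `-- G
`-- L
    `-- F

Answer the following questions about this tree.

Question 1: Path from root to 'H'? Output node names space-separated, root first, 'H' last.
Answer: B A E H

Derivation:
Walk down from root: B -> A -> E -> H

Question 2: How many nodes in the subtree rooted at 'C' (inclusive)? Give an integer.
Answer: 2

Derivation:
Subtree rooted at C contains: C, D
Count = 2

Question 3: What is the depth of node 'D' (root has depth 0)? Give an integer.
Answer: 4

Derivation:
Path from root to D: B -> A -> E -> C -> D
Depth = number of edges = 4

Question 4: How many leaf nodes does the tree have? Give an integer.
Answer: 6

Derivation:
Leaves (nodes with no children): D, F, G, H, J, K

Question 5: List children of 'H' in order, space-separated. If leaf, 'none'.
Node H's children (from adjacency): (leaf)

Answer: none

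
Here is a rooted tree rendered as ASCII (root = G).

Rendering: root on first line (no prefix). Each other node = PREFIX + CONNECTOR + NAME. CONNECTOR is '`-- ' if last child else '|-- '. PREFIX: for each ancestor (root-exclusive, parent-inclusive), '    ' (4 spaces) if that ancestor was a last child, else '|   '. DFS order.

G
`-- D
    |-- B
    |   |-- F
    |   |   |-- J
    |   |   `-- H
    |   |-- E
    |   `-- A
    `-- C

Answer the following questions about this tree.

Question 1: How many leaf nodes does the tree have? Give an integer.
Answer: 5

Derivation:
Leaves (nodes with no children): A, C, E, H, J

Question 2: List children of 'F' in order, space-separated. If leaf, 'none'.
Node F's children (from adjacency): J, H

Answer: J H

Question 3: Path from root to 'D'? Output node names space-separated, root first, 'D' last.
Answer: G D

Derivation:
Walk down from root: G -> D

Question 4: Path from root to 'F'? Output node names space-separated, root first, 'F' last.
Answer: G D B F

Derivation:
Walk down from root: G -> D -> B -> F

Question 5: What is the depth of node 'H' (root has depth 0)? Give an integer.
Path from root to H: G -> D -> B -> F -> H
Depth = number of edges = 4

Answer: 4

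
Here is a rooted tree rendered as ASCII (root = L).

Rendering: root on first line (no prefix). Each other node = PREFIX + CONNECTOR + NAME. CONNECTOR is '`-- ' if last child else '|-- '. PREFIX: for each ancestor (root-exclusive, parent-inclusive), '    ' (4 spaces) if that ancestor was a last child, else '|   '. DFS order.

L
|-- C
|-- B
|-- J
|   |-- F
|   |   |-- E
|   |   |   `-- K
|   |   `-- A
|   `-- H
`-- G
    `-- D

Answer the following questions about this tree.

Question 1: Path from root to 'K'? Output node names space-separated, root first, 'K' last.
Walk down from root: L -> J -> F -> E -> K

Answer: L J F E K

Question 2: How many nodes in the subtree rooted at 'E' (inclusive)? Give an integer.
Subtree rooted at E contains: E, K
Count = 2

Answer: 2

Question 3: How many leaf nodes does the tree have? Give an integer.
Answer: 6

Derivation:
Leaves (nodes with no children): A, B, C, D, H, K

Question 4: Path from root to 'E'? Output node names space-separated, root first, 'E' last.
Answer: L J F E

Derivation:
Walk down from root: L -> J -> F -> E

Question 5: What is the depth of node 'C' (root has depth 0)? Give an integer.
Path from root to C: L -> C
Depth = number of edges = 1

Answer: 1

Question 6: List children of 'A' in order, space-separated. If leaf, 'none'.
Node A's children (from adjacency): (leaf)

Answer: none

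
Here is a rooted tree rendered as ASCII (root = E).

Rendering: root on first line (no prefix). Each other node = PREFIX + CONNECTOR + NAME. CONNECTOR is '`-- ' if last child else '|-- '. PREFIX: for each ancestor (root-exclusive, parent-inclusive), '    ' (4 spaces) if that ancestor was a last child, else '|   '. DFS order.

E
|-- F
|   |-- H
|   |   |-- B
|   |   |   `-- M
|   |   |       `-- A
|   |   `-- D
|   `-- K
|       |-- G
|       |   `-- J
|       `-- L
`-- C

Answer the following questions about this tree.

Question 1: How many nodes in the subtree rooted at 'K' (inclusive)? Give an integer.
Answer: 4

Derivation:
Subtree rooted at K contains: G, J, K, L
Count = 4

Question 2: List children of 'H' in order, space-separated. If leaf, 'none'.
Node H's children (from adjacency): B, D

Answer: B D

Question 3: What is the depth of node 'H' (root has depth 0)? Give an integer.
Answer: 2

Derivation:
Path from root to H: E -> F -> H
Depth = number of edges = 2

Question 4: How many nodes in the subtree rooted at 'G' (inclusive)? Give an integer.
Subtree rooted at G contains: G, J
Count = 2

Answer: 2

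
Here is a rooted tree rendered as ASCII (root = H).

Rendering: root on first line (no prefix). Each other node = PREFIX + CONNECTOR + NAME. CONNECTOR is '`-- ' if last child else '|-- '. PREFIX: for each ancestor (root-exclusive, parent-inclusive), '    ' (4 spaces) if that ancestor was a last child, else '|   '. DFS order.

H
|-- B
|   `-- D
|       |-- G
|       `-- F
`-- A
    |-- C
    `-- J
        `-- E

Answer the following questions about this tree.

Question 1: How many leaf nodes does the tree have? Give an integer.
Answer: 4

Derivation:
Leaves (nodes with no children): C, E, F, G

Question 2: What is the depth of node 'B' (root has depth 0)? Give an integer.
Path from root to B: H -> B
Depth = number of edges = 1

Answer: 1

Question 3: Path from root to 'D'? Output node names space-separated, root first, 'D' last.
Answer: H B D

Derivation:
Walk down from root: H -> B -> D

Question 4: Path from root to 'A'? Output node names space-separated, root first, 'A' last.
Walk down from root: H -> A

Answer: H A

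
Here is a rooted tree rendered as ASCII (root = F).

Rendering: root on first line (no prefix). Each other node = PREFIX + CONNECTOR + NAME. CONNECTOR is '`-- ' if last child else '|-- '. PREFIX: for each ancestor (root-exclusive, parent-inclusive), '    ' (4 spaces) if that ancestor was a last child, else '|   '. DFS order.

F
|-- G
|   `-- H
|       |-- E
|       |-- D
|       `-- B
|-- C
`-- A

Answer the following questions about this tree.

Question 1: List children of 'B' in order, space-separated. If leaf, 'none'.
Node B's children (from adjacency): (leaf)

Answer: none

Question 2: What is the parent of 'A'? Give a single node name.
Scan adjacency: A appears as child of F

Answer: F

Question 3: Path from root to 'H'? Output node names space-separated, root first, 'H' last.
Answer: F G H

Derivation:
Walk down from root: F -> G -> H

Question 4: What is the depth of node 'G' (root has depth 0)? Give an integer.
Answer: 1

Derivation:
Path from root to G: F -> G
Depth = number of edges = 1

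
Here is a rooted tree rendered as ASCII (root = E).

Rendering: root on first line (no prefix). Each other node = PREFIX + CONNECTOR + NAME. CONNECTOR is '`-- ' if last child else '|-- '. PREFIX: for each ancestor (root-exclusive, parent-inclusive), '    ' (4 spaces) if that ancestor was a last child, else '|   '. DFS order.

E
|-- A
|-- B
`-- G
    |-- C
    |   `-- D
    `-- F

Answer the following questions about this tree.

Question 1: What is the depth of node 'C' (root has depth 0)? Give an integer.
Answer: 2

Derivation:
Path from root to C: E -> G -> C
Depth = number of edges = 2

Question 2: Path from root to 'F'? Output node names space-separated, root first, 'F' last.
Answer: E G F

Derivation:
Walk down from root: E -> G -> F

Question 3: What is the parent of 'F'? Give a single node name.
Scan adjacency: F appears as child of G

Answer: G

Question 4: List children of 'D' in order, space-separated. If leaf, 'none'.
Answer: none

Derivation:
Node D's children (from adjacency): (leaf)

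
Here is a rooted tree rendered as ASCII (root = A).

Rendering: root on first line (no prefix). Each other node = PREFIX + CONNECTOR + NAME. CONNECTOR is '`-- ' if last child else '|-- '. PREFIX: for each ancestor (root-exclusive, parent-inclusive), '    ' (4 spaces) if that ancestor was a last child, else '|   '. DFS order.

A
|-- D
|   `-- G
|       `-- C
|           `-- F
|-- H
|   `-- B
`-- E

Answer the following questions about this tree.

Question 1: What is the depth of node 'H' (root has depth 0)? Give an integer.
Path from root to H: A -> H
Depth = number of edges = 1

Answer: 1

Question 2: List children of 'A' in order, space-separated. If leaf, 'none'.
Answer: D H E

Derivation:
Node A's children (from adjacency): D, H, E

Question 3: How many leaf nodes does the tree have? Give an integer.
Leaves (nodes with no children): B, E, F

Answer: 3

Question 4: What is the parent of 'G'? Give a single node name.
Answer: D

Derivation:
Scan adjacency: G appears as child of D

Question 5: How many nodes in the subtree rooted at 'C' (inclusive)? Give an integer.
Subtree rooted at C contains: C, F
Count = 2

Answer: 2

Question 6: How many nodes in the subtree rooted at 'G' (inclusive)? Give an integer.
Answer: 3

Derivation:
Subtree rooted at G contains: C, F, G
Count = 3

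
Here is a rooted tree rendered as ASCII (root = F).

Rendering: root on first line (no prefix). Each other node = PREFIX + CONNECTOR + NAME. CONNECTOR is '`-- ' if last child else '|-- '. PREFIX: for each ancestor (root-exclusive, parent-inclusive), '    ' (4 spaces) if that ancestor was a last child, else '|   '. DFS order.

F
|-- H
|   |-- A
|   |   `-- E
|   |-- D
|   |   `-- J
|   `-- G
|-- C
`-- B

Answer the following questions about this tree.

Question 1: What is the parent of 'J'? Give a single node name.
Answer: D

Derivation:
Scan adjacency: J appears as child of D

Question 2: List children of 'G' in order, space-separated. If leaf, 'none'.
Node G's children (from adjacency): (leaf)

Answer: none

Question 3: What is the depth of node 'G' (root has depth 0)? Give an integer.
Answer: 2

Derivation:
Path from root to G: F -> H -> G
Depth = number of edges = 2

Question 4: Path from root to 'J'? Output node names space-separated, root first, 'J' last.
Answer: F H D J

Derivation:
Walk down from root: F -> H -> D -> J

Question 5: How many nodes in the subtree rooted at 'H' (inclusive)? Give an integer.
Subtree rooted at H contains: A, D, E, G, H, J
Count = 6

Answer: 6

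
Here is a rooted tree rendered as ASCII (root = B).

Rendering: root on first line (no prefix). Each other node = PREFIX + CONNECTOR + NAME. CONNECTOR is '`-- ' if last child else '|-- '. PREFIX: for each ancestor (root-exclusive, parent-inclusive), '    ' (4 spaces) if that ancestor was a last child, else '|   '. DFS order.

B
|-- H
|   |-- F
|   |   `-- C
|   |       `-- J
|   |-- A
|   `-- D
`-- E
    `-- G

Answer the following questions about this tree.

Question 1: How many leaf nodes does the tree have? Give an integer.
Answer: 4

Derivation:
Leaves (nodes with no children): A, D, G, J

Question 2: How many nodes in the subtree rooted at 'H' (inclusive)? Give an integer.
Answer: 6

Derivation:
Subtree rooted at H contains: A, C, D, F, H, J
Count = 6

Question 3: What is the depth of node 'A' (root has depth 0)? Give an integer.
Path from root to A: B -> H -> A
Depth = number of edges = 2

Answer: 2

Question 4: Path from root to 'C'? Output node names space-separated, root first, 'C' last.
Walk down from root: B -> H -> F -> C

Answer: B H F C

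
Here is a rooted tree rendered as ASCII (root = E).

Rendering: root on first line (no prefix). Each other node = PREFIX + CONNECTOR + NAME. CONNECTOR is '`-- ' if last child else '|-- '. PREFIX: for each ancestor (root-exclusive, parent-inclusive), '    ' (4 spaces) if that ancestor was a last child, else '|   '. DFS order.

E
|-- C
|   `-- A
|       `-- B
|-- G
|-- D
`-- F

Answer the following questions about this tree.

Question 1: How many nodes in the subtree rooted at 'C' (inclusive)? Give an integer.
Subtree rooted at C contains: A, B, C
Count = 3

Answer: 3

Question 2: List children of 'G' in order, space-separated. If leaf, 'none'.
Answer: none

Derivation:
Node G's children (from adjacency): (leaf)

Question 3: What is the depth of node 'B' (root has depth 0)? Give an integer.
Path from root to B: E -> C -> A -> B
Depth = number of edges = 3

Answer: 3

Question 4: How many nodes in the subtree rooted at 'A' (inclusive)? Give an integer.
Answer: 2

Derivation:
Subtree rooted at A contains: A, B
Count = 2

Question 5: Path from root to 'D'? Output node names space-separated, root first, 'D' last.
Walk down from root: E -> D

Answer: E D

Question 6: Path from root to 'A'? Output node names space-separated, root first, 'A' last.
Answer: E C A

Derivation:
Walk down from root: E -> C -> A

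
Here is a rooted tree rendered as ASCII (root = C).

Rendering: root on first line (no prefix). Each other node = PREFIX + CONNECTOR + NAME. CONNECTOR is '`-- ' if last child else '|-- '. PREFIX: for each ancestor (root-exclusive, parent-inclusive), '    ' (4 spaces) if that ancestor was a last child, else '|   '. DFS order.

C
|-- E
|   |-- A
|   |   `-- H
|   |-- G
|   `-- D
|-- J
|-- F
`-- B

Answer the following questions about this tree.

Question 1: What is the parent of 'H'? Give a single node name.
Scan adjacency: H appears as child of A

Answer: A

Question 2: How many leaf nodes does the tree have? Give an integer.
Leaves (nodes with no children): B, D, F, G, H, J

Answer: 6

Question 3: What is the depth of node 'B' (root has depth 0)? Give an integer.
Path from root to B: C -> B
Depth = number of edges = 1

Answer: 1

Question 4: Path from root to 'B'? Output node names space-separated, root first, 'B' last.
Answer: C B

Derivation:
Walk down from root: C -> B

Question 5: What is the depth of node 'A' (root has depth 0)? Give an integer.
Answer: 2

Derivation:
Path from root to A: C -> E -> A
Depth = number of edges = 2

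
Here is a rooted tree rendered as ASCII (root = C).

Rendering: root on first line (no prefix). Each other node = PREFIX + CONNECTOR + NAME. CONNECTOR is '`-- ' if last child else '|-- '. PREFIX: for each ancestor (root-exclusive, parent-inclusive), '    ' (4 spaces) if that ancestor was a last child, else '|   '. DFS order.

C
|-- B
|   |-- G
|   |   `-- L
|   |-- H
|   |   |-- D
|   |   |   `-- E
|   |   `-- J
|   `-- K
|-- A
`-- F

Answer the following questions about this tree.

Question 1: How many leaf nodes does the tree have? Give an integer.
Answer: 6

Derivation:
Leaves (nodes with no children): A, E, F, J, K, L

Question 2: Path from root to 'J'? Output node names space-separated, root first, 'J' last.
Walk down from root: C -> B -> H -> J

Answer: C B H J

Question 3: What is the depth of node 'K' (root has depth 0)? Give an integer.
Answer: 2

Derivation:
Path from root to K: C -> B -> K
Depth = number of edges = 2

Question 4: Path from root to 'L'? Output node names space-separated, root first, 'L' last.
Walk down from root: C -> B -> G -> L

Answer: C B G L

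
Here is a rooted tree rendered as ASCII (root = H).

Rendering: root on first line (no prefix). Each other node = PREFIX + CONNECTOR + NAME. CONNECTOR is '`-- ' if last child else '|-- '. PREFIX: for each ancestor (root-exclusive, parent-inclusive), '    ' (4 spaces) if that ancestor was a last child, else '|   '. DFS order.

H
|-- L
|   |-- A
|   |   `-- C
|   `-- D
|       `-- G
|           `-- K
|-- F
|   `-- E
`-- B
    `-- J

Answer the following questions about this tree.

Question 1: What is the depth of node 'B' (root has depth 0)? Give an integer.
Answer: 1

Derivation:
Path from root to B: H -> B
Depth = number of edges = 1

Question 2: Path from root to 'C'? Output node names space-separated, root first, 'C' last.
Answer: H L A C

Derivation:
Walk down from root: H -> L -> A -> C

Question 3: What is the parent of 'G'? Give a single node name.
Answer: D

Derivation:
Scan adjacency: G appears as child of D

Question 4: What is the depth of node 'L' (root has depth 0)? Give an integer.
Answer: 1

Derivation:
Path from root to L: H -> L
Depth = number of edges = 1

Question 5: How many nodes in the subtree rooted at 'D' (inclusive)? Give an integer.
Answer: 3

Derivation:
Subtree rooted at D contains: D, G, K
Count = 3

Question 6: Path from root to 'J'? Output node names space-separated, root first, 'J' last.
Answer: H B J

Derivation:
Walk down from root: H -> B -> J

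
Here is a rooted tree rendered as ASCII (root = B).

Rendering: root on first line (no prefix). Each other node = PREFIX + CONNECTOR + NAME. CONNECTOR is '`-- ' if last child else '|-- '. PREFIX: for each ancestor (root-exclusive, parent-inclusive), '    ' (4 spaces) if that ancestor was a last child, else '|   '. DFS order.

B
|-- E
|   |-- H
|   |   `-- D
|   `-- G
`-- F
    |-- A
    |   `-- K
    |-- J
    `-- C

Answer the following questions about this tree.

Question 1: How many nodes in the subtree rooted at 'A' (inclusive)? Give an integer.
Answer: 2

Derivation:
Subtree rooted at A contains: A, K
Count = 2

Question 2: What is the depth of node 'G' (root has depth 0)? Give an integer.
Path from root to G: B -> E -> G
Depth = number of edges = 2

Answer: 2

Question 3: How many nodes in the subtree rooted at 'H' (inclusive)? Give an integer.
Subtree rooted at H contains: D, H
Count = 2

Answer: 2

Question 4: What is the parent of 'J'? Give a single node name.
Answer: F

Derivation:
Scan adjacency: J appears as child of F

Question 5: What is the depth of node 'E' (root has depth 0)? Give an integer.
Path from root to E: B -> E
Depth = number of edges = 1

Answer: 1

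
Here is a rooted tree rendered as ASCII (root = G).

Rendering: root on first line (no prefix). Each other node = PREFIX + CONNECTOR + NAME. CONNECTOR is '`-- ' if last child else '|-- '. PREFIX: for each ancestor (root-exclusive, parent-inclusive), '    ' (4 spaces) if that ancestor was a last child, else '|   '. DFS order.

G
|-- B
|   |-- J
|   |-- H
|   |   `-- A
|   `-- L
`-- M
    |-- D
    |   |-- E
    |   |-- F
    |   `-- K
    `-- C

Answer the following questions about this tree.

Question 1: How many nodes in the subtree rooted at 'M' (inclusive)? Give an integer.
Subtree rooted at M contains: C, D, E, F, K, M
Count = 6

Answer: 6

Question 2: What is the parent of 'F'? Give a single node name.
Scan adjacency: F appears as child of D

Answer: D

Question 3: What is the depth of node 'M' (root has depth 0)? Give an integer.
Answer: 1

Derivation:
Path from root to M: G -> M
Depth = number of edges = 1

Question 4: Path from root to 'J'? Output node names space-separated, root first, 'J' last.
Walk down from root: G -> B -> J

Answer: G B J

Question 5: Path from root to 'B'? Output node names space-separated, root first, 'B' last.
Answer: G B

Derivation:
Walk down from root: G -> B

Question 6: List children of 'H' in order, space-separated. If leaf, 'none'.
Answer: A

Derivation:
Node H's children (from adjacency): A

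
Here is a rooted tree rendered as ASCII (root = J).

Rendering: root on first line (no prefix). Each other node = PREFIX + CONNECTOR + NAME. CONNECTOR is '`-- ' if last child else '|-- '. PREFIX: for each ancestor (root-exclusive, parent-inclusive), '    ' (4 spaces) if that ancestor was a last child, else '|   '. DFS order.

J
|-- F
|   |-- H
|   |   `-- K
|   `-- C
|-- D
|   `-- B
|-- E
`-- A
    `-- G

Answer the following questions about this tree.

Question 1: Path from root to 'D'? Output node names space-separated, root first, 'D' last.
Walk down from root: J -> D

Answer: J D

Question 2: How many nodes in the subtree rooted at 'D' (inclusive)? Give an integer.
Answer: 2

Derivation:
Subtree rooted at D contains: B, D
Count = 2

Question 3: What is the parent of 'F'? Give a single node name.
Answer: J

Derivation:
Scan adjacency: F appears as child of J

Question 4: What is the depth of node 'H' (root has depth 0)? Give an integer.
Answer: 2

Derivation:
Path from root to H: J -> F -> H
Depth = number of edges = 2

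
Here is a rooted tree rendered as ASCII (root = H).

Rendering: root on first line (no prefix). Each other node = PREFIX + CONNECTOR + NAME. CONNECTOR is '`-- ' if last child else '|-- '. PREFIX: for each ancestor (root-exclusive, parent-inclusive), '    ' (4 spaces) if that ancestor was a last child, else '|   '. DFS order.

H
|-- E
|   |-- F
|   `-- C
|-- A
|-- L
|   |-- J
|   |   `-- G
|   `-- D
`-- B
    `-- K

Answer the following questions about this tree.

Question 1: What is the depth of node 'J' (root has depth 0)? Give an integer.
Answer: 2

Derivation:
Path from root to J: H -> L -> J
Depth = number of edges = 2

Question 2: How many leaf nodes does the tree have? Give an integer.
Leaves (nodes with no children): A, C, D, F, G, K

Answer: 6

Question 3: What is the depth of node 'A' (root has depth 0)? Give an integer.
Path from root to A: H -> A
Depth = number of edges = 1

Answer: 1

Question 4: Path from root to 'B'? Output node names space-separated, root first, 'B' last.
Walk down from root: H -> B

Answer: H B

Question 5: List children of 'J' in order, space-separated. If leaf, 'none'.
Answer: G

Derivation:
Node J's children (from adjacency): G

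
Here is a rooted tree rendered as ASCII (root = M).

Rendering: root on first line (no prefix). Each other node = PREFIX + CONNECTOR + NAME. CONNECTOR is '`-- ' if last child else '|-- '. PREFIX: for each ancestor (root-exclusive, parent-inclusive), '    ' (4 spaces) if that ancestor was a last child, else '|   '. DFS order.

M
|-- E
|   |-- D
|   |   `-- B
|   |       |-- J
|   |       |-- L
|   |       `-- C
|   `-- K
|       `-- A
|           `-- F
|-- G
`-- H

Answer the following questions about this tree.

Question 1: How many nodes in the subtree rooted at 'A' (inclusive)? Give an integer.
Subtree rooted at A contains: A, F
Count = 2

Answer: 2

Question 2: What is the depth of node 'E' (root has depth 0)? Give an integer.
Answer: 1

Derivation:
Path from root to E: M -> E
Depth = number of edges = 1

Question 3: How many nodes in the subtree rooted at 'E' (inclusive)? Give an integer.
Subtree rooted at E contains: A, B, C, D, E, F, J, K, L
Count = 9

Answer: 9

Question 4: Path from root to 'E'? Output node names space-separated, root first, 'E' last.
Walk down from root: M -> E

Answer: M E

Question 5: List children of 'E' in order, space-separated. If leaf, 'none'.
Node E's children (from adjacency): D, K

Answer: D K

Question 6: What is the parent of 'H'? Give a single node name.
Scan adjacency: H appears as child of M

Answer: M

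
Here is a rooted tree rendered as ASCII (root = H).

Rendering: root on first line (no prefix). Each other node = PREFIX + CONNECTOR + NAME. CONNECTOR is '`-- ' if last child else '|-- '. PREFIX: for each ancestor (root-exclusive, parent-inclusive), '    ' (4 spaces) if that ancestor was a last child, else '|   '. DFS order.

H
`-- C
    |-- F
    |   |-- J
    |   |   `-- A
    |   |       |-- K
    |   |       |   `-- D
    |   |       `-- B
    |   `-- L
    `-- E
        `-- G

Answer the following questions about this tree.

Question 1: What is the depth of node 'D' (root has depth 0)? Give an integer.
Path from root to D: H -> C -> F -> J -> A -> K -> D
Depth = number of edges = 6

Answer: 6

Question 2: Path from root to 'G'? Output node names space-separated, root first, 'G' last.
Answer: H C E G

Derivation:
Walk down from root: H -> C -> E -> G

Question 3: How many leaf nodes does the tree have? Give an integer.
Leaves (nodes with no children): B, D, G, L

Answer: 4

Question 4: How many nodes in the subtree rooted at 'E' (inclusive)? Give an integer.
Answer: 2

Derivation:
Subtree rooted at E contains: E, G
Count = 2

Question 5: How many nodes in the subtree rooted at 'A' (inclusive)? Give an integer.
Subtree rooted at A contains: A, B, D, K
Count = 4

Answer: 4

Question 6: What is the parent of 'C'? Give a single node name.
Answer: H

Derivation:
Scan adjacency: C appears as child of H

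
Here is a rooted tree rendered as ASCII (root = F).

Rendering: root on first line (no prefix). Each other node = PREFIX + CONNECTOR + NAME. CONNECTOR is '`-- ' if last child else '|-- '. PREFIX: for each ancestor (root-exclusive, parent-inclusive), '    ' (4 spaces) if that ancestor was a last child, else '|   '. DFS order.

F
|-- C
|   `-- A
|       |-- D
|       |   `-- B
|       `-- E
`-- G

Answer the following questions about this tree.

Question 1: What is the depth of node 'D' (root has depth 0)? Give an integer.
Answer: 3

Derivation:
Path from root to D: F -> C -> A -> D
Depth = number of edges = 3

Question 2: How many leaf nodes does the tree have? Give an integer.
Answer: 3

Derivation:
Leaves (nodes with no children): B, E, G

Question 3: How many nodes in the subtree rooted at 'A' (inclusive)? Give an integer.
Subtree rooted at A contains: A, B, D, E
Count = 4

Answer: 4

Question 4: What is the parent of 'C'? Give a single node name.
Scan adjacency: C appears as child of F

Answer: F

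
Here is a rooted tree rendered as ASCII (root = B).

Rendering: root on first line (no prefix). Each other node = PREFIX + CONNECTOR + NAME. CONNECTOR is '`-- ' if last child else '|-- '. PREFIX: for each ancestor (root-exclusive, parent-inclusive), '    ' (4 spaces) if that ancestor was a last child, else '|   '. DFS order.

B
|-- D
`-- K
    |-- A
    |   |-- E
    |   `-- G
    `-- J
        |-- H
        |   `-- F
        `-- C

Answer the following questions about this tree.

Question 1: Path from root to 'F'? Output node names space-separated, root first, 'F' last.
Walk down from root: B -> K -> J -> H -> F

Answer: B K J H F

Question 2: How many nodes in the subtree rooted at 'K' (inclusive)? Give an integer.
Subtree rooted at K contains: A, C, E, F, G, H, J, K
Count = 8

Answer: 8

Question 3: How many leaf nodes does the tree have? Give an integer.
Answer: 5

Derivation:
Leaves (nodes with no children): C, D, E, F, G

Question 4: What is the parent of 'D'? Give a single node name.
Scan adjacency: D appears as child of B

Answer: B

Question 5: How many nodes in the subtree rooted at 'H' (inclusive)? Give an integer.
Subtree rooted at H contains: F, H
Count = 2

Answer: 2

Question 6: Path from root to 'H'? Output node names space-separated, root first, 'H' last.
Walk down from root: B -> K -> J -> H

Answer: B K J H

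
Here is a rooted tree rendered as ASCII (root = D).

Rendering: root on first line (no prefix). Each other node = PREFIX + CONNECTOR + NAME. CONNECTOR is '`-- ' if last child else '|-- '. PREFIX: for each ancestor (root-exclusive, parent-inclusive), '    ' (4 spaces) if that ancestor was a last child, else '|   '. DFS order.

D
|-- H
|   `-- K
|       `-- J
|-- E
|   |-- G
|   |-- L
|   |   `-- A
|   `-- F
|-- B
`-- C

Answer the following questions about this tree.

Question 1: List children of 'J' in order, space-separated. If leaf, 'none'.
Answer: none

Derivation:
Node J's children (from adjacency): (leaf)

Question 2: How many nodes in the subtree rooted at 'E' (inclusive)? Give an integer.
Answer: 5

Derivation:
Subtree rooted at E contains: A, E, F, G, L
Count = 5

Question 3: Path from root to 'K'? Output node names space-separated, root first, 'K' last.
Answer: D H K

Derivation:
Walk down from root: D -> H -> K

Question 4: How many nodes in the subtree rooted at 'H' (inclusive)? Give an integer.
Subtree rooted at H contains: H, J, K
Count = 3

Answer: 3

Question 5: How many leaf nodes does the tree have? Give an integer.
Leaves (nodes with no children): A, B, C, F, G, J

Answer: 6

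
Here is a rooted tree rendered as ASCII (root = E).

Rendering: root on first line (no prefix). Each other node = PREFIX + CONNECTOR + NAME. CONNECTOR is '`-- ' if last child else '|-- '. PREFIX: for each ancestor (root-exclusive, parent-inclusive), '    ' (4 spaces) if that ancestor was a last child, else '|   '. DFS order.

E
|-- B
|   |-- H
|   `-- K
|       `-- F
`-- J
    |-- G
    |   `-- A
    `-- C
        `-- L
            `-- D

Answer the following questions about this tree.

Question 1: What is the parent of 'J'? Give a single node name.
Answer: E

Derivation:
Scan adjacency: J appears as child of E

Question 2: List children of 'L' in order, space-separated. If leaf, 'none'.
Answer: D

Derivation:
Node L's children (from adjacency): D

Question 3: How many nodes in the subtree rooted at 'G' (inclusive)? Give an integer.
Subtree rooted at G contains: A, G
Count = 2

Answer: 2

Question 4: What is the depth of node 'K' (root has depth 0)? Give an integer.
Path from root to K: E -> B -> K
Depth = number of edges = 2

Answer: 2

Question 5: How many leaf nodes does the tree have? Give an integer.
Answer: 4

Derivation:
Leaves (nodes with no children): A, D, F, H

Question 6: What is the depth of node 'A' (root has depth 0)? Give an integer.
Path from root to A: E -> J -> G -> A
Depth = number of edges = 3

Answer: 3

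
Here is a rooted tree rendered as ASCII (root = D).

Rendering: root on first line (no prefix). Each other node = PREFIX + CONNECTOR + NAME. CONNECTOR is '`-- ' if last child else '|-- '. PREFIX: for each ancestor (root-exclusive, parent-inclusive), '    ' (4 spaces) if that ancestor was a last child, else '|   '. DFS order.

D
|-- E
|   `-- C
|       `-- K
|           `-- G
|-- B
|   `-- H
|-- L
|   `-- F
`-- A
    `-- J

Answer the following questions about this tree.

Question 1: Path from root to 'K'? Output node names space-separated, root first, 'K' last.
Walk down from root: D -> E -> C -> K

Answer: D E C K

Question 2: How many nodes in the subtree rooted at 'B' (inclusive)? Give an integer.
Subtree rooted at B contains: B, H
Count = 2

Answer: 2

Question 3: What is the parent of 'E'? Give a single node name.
Answer: D

Derivation:
Scan adjacency: E appears as child of D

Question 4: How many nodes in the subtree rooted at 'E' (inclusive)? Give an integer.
Answer: 4

Derivation:
Subtree rooted at E contains: C, E, G, K
Count = 4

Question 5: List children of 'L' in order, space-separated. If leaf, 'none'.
Node L's children (from adjacency): F

Answer: F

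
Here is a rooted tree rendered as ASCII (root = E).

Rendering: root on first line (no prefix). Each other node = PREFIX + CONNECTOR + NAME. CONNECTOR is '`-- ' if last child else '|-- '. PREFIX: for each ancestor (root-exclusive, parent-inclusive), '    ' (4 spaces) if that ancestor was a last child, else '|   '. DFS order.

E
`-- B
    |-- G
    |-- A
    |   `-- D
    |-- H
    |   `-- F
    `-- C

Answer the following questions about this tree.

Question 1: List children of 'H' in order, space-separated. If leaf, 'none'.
Answer: F

Derivation:
Node H's children (from adjacency): F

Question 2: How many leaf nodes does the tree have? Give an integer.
Answer: 4

Derivation:
Leaves (nodes with no children): C, D, F, G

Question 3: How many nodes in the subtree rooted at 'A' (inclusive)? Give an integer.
Subtree rooted at A contains: A, D
Count = 2

Answer: 2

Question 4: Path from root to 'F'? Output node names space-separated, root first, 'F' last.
Walk down from root: E -> B -> H -> F

Answer: E B H F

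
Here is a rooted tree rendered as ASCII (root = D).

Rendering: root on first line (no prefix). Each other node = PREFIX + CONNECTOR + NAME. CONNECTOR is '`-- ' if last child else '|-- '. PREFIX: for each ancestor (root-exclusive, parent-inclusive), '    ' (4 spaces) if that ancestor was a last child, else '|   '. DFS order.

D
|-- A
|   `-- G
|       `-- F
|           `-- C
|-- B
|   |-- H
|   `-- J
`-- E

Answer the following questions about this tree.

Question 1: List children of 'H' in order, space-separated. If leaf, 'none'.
Node H's children (from adjacency): (leaf)

Answer: none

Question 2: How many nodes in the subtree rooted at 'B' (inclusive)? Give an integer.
Subtree rooted at B contains: B, H, J
Count = 3

Answer: 3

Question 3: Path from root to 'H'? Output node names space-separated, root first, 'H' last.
Walk down from root: D -> B -> H

Answer: D B H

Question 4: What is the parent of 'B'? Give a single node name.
Scan adjacency: B appears as child of D

Answer: D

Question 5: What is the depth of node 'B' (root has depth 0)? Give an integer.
Answer: 1

Derivation:
Path from root to B: D -> B
Depth = number of edges = 1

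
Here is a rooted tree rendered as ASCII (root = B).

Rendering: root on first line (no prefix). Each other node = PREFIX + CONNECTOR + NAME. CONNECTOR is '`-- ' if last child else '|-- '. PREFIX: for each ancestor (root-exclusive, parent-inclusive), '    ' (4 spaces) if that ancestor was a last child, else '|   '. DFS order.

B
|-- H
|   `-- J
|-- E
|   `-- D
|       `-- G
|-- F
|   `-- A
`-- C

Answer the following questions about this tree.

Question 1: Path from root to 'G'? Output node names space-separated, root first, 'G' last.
Answer: B E D G

Derivation:
Walk down from root: B -> E -> D -> G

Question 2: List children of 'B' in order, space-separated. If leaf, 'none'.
Node B's children (from adjacency): H, E, F, C

Answer: H E F C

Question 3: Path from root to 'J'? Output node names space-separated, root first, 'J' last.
Answer: B H J

Derivation:
Walk down from root: B -> H -> J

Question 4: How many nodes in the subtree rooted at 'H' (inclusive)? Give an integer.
Subtree rooted at H contains: H, J
Count = 2

Answer: 2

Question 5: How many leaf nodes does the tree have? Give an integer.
Leaves (nodes with no children): A, C, G, J

Answer: 4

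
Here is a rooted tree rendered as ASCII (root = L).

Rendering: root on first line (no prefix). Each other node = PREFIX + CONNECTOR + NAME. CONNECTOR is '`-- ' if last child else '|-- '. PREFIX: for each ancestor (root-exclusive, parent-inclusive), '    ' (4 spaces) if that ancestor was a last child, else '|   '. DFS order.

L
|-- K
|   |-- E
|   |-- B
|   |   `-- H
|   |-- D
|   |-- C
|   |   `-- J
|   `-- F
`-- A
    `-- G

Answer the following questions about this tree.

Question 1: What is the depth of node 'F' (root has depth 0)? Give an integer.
Answer: 2

Derivation:
Path from root to F: L -> K -> F
Depth = number of edges = 2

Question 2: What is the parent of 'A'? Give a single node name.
Scan adjacency: A appears as child of L

Answer: L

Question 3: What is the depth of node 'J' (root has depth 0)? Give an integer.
Path from root to J: L -> K -> C -> J
Depth = number of edges = 3

Answer: 3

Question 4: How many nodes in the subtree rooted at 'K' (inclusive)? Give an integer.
Subtree rooted at K contains: B, C, D, E, F, H, J, K
Count = 8

Answer: 8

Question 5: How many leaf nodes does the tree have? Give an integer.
Answer: 6

Derivation:
Leaves (nodes with no children): D, E, F, G, H, J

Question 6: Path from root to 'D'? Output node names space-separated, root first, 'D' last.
Answer: L K D

Derivation:
Walk down from root: L -> K -> D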